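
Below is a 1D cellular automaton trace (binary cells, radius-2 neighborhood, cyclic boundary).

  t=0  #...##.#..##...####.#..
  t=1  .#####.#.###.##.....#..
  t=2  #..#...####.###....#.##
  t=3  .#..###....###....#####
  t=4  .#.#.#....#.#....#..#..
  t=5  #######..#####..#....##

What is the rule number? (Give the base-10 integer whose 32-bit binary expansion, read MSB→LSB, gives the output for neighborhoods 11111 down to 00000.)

2331671916

  nb #####: next=#  (t=1,i=3, bit31=1)
  nb ####.: next=.  (t=0,i=17, bit30=0)
  nb ###.#: next=.  (t=0,i=18, bit29=0)
  nb ###..: next=.  (t=2,i=0, bit28=0)
  nb ##.##: next=#  (t=1,i=12, bit27=1)
  nb ##.#.: next=.  (t=0,i=6, bit26=0)
  nb ##..#: next=#  (t=2,i=1, bit25=1)
  nb ##...: next=.  (t=0,i=12, bit24=0)
  nb #.###: next=#  (t=1,i=9, bit23=1)
  nb #.##.: next=#  (t=1,i=13, bit22=1)
  nb #.#.#: next=#  (t=1,i=7, bit21=1)
  nb #.#..: next=#  (t=0,i=7, bit20=1)
  nb #..##: next=#  (t=0,i=9, bit19=1)
  nb #..#.: next=.  (t=0,i=22, bit18=0)
  nb #...#: next=#  (t=0,i=2, bit17=1)
  nb #....: next=.  (t=1,i=16, bit16=0)
  nb .####: next=.  (t=0,i=16, bit15=0)
  nb .###.: next=#  (t=1,i=10, bit14=1)
  nb .##.#: next=#  (t=0,i=5, bit13=1)
  nb .##..: next=#  (t=0,i=11, bit12=1)
  nb .#.##: next=#  (t=1,i=8, bit11=1)
  nb .#.#.: next=#  (t=4,i=2, bit10=1)
  nb .#..#: next=.  (t=0,i=8, bit9=0)
  nb .#...: next=#  (t=0,i=1, bit8=1)
  nb ..###: next=.  (t=0,i=15, bit7=0)
  nb ..##.: next=#  (t=0,i=4, bit6=1)
  nb ..#.#: next=#  (t=2,i=19, bit5=1)
  nb ..#..: next=.  (t=0,i=0, bit4=0)
  nb ...##: next=#  (t=0,i=3, bit3=1)
  nb ...#.: next=#  (t=1,i=19, bit2=1)
  nb ....#: next=.  (t=1,i=18, bit1=0)
  nb .....: next=.  (t=1,i=17, bit0=0)
  bits 10001010111110100111110101101100 = 2331671916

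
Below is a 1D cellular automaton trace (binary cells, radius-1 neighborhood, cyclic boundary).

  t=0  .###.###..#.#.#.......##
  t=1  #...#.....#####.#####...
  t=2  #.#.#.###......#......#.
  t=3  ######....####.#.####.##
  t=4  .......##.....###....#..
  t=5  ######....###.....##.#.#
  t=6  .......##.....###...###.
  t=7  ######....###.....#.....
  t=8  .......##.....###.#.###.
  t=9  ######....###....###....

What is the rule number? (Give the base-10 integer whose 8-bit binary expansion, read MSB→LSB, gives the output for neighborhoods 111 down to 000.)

37

  ###|.  b7=0 t=0,i=2
  ##.|.  b6=0 t=0,i=3
  #.#|#  b5=1 t=0,i=0
  #..|.  b4=0 t=0,i=8
  .##|.  b3=0 t=0,i=1
  .#.|#  b2=1 t=0,i=10
  ..#|.  b1=0 t=0,i=9
  ...|#  b0=1 t=0,i=16
  bits 00100101 = 37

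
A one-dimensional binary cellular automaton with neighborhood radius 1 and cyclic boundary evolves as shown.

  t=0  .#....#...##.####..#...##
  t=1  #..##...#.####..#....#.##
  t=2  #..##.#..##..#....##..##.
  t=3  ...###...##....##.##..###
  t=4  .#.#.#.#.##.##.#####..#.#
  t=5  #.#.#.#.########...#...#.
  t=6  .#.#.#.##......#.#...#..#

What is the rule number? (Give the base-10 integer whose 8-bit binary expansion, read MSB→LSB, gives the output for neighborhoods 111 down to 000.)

105

  [7] ### => .  t=0,i=14
  [6] ##. => #  t=0,i=11
  [5] #.# => #  t=0,i=0
  [4] #.. => .  t=0,i=2
  [3] .## => #  t=0,i=10
  [2] .#. => .  t=0,i=1
  [1] ..# => .  t=0,i=5
  [0] ... => #  t=0,i=3
  bits 01101001 = 105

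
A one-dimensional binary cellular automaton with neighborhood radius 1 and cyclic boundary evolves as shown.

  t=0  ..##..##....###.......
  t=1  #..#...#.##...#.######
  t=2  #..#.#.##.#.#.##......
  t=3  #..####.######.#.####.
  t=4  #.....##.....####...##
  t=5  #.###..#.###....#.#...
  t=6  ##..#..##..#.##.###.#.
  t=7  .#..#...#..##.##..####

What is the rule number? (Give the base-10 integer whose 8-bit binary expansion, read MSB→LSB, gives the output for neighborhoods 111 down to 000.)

  nb ###: next=.  (t=0,i=13, bit7=0)
  nb ##.: next=#  (t=0,i=3, bit6=1)
  nb #.#: next=#  (t=1,i=8, bit5=1)
  nb #..: next=.  (t=0,i=4, bit4=0)
  nb .##: next=.  (t=0,i=2, bit3=0)
  nb .#.: next=#  (t=1,i=3, bit2=1)
  nb ..#: next=.  (t=0,i=1, bit1=0)
  nb ...: next=#  (t=0,i=0, bit0=1)
  bits 01100101 = 101

101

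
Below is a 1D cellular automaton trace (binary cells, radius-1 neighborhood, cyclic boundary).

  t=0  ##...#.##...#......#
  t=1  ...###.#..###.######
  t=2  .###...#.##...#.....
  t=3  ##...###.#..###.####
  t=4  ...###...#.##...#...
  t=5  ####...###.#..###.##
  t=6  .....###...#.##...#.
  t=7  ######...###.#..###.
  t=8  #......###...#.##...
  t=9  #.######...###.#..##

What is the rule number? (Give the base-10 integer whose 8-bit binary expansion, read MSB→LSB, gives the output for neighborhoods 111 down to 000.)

  [7] ### => .  t=0,i=0
  [6] ##. => .  t=0,i=1
  [5] #.# => .  t=0,i=6
  [4] #.. => .  t=0,i=2
  [3] .## => #  t=0,i=7
  [2] .#. => #  t=0,i=5
  [1] ..# => #  t=0,i=4
  [0] ... => #  t=0,i=3
  bits 00001111 = 15

15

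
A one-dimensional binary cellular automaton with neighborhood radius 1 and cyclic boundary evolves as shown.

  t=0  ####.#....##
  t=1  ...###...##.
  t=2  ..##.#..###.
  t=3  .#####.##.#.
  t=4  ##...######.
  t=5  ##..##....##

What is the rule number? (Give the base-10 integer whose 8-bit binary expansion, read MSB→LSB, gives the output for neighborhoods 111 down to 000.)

  ###|.  b7=0 t=0,i=0
  ##.|#  b6=1 t=0,i=3
  #.#|#  b5=1 t=0,i=4
  #..|.  b4=0 t=0,i=6
  .##|#  b3=1 t=0,i=10
  .#.|#  b2=1 t=0,i=5
  ..#|#  b1=1 t=0,i=9
  ...|.  b0=0 t=0,i=7
  bits 01101110 = 110

110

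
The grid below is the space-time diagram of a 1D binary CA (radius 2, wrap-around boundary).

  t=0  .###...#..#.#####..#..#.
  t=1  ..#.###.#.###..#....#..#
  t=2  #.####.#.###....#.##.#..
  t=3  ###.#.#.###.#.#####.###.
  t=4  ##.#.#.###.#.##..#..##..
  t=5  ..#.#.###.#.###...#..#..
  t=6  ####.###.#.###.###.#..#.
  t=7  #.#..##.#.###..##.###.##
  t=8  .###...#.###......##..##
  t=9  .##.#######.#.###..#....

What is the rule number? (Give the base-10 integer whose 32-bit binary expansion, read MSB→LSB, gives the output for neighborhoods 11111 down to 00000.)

  #####|.  b31=0 t=0,i=14
  ####.|#  b30=1 t=0,i=15
  ###.#|.  b29=0 t=1,i=6
  ###..|.  b28=0 t=0,i=3
  ##.##|.  b27=0 t=3,i=19
  ##.#.|#  b26=1 t=1,i=7
  ##..#|.  b25=0 t=0,i=17
  ##...|#  b24=1 t=0,i=4
  #.###|#  b23=1 t=0,i=12
  #.##.|#  b22=1 t=2,i=18
  #.#.#|.  b21=0 t=1,i=8
  #.#..|#  b20=1 t=2,i=21
  #..##|.  b19=0 t=0,i=0
  #..#.|.  b18=0 t=0,i=9
  #...#|#  b17=1 t=0,i=5
  #....|.  b16=0 t=1,i=17
  .####|.  b15=0 t=0,i=13
  .###.|#  b14=1 t=0,i=2
  .##.#|.  b13=0 t=2,i=19
  .##..|#  b12=1 t=4,i=14
  .#.##|#  b11=1 t=0,i=11
  .#.#.|#  b10=1 t=3,i=5
  .#..#|#  b9=1 t=0,i=8
  .#...|#  b8=1 t=1,i=16
  ..###|.  b7=0 t=0,i=1
  ..##.|.  b6=0 t=4,i=0
  ..#.#|#  b5=1 t=0,i=10
  ..#..|.  b4=0 t=0,i=7
  ...##|.  b3=0 t=8,i=17
  ...#.|#  b2=1 t=0,i=6
  ....#|#  b1=1 t=1,i=18
  .....|#  b0=1 t=8,i=14
  bits 01000101110100100101111100100111 = 1171414823

1171414823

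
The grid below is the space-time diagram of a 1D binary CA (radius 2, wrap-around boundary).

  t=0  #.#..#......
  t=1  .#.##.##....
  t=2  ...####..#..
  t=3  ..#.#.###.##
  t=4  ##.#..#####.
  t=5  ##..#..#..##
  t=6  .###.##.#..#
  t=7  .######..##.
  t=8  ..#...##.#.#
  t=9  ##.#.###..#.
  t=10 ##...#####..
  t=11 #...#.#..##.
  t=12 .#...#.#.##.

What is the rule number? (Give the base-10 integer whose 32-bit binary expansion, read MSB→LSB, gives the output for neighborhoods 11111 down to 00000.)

986048328

  [31] ##### => .  t=4,i=8
  [30] ####. => .  t=2,i=5
  [29] ###.# => #  t=3,i=8
  [28] ###.. => #  t=2,i=6
  [27] ##.## => #  t=1,i=5
  [26] ##.#. => .  t=4,i=2
  [25] ##..# => #  t=2,i=7
  [24] ##... => .  t=1,i=8
  [23] #.### => #  t=3,i=6
  [22] #.##. => #  t=1,i=3
  [21] #.#.# => .  t=3,i=4
  [20] #.#.. => .  t=0,i=2
  [19] #..## => .  t=4,i=5
  [18] #..#. => #  t=0,i=4
  [17] #...# => .  t=8,i=4
  [16] #.... => #  t=0,i=7
  [15] .#### => #  t=2,i=4
  [14] .###. => #  t=3,i=7
  [13] .##.# => #  t=1,i=4
  [12] .##.. => .  t=1,i=7
  [11] .#.## => .  t=1,i=2
  [10] .#.#. => #  t=0,i=1
  [9] .#..# => #  t=0,i=3
  [8] .#... => #  t=0,i=6
  [7] ..### => .  t=2,i=3
  [6] ..##. => #  t=7,i=9
  [5] ..#.# => .  t=0,i=0
  [4] ..#.. => .  t=0,i=5
  [3] ...## => #  t=2,i=2
  [2] ...#. => .  t=0,i=11
  [1] ....# => .  t=0,i=10
  [0] ..... => .  t=0,i=8
  bits 00111010110001011110011101001000 = 986048328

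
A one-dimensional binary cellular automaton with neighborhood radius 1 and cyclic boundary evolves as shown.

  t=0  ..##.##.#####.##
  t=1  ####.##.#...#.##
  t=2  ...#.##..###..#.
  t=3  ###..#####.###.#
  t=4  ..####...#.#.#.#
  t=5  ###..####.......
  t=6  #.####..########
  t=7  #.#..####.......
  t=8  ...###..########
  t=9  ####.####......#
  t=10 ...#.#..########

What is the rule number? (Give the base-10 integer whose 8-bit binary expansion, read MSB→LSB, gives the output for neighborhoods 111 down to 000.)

91

  nb ###: next=.  (t=0,i=9, bit7=0)
  nb ##.: next=#  (t=0,i=3, bit6=1)
  nb #.#: next=.  (t=0,i=4, bit5=0)
  nb #..: next=#  (t=0,i=0, bit4=1)
  nb .##: next=#  (t=0,i=2, bit3=1)
  nb .#.: next=.  (t=1,i=8, bit2=0)
  nb ..#: next=#  (t=0,i=1, bit1=1)
  nb ...: next=#  (t=1,i=10, bit0=1)
  bits 01011011 = 91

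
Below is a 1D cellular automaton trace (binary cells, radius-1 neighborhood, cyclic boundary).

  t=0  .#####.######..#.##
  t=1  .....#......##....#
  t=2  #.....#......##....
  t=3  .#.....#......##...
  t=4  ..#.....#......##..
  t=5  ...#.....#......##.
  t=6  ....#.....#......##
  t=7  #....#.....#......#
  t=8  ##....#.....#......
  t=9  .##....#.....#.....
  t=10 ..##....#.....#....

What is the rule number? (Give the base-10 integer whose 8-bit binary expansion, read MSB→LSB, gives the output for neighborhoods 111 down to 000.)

  ### -> .   bit 7 = 0  t=0,i=2
  ##. -> #   bit 6 = 1  t=0,i=5
  #.# -> .   bit 5 = 0  t=0,i=0
  #.. -> #   bit 4 = 1  t=0,i=13
  .## -> .   bit 3 = 0  t=0,i=1
  .#. -> .   bit 2 = 0  t=0,i=15
  ..# -> .   bit 1 = 0  t=0,i=14
  ... -> .   bit 0 = 0  t=1,i=1
  bits 01010000 = 80

80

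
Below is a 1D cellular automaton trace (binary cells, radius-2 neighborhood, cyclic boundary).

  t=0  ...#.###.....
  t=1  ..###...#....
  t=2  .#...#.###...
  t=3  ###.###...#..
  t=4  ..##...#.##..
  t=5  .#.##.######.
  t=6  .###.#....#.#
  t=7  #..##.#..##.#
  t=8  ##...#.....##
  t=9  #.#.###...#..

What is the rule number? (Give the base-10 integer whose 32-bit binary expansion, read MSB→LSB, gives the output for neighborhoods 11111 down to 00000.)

1868568892

  nb #####: next=.  (t=5,i=8, bit31=0)
  nb ####.: next=#  (t=5,i=10, bit30=1)
  nb ###.#: next=#  (t=3,i=2, bit29=1)
  nb ###..: next=.  (t=0,i=7, bit28=0)
  nb ##.##: next=#  (t=3,i=3, bit27=1)
  nb ##.#.: next=#  (t=6,i=4, bit26=1)
  nb ##..#: next=#  (t=5,i=12, bit25=1)
  nb ##...: next=#  (t=0,i=8, bit24=1)
  nb #.###: next=.  (t=0,i=5, bit23=0)
  nb #.##.: next=#  (t=4,i=9, bit22=1)
  nb #.#.#: next=#  (t=6,i=12, bit21=1)
  nb #.#..: next=.  (t=6,i=5, bit20=0)
  nb #..##: next=.  (t=3,i=12, bit19=0)
  nb #..#.: next=.  (t=5,i=0, bit18=0)
  nb #...#: next=.  (t=1,i=6, bit17=0)
  nb #....: next=.  (t=0,i=9, bit16=0)
  nb .####: next=.  (t=5,i=7, bit15=0)
  nb .###.: next=.  (t=0,i=6, bit14=0)
  nb .##.#: next=.  (t=5,i=4, bit13=0)
  nb .##..: next=#  (t=4,i=3, bit12=1)
  nb .#.##: next=#  (t=0,i=4, bit11=1)
  nb .#.#.: next=.  (t=6,i=11, bit10=0)
  nb .#..#: next=.  (t=3,i=11, bit9=0)
  nb .#...: next=#  (t=1,i=9, bit8=1)
  nb ..###: next=.  (t=1,i=2, bit7=0)
  nb ..##.: next=.  (t=4,i=2, bit6=0)
  nb ..#.#: next=#  (t=0,i=3, bit5=1)
  nb ..#..: next=#  (t=1,i=8, bit4=1)
  nb ...##: next=#  (t=1,i=1, bit3=1)
  nb ...#.: next=#  (t=0,i=2, bit2=1)
  nb ....#: next=.  (t=0,i=1, bit1=0)
  nb .....: next=.  (t=0,i=0, bit0=0)
  bits 01101111011000000001100100111100 = 1868568892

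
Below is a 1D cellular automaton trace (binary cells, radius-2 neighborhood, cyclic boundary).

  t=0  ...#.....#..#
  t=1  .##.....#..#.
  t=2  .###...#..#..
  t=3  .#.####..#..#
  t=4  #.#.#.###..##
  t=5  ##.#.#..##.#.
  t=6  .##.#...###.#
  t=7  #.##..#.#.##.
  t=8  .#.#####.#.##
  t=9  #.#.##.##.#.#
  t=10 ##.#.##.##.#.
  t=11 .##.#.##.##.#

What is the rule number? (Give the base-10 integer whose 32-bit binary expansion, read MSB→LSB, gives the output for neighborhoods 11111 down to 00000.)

  #####|#  b31=1 t=8,i=5
  ####.|.  b30=0 t=3,i=5
  ###.#|#  b29=1 t=4,i=0
  ###..|#  b28=1 t=2,i=3
  ##.##|#  b27=1 t=9,i=6
  ##.#.|#  b26=1 t=4,i=1
  ##..#|#  b25=1 t=3,i=7
  ##...|#  b24=1 t=1,i=3
  #.###|.  b23=0 t=3,i=3
  #.##.|.  b22=0 t=5,i=0
  #.#.#|.  b21=0 t=3,i=1
  #.#..|.  b20=0 t=5,i=5
  #..##|.  b19=0 t=1,i=0
  #..#.|#  b18=1 t=0,i=11
  #...#|#  b17=1 t=0,i=1
  #....|.  b16=0 t=0,i=5
  .####|#  b15=1 t=3,i=4
  .###.|.  b14=0 t=2,i=2
  .##.#|#  b13=1 t=5,i=1
  .##..|#  b12=1 t=1,i=2
  .#.##|#  b11=1 t=3,i=2
  .#.#.|#  b10=1 t=3,i=0
  .#..#|.  b9=0 t=0,i=10
  .#...|.  b8=0 t=0,i=0
  ..###|#  b7=1 t=2,i=1
  ..##.|#  b6=1 t=1,i=1
  ..#.#|#  b5=1 t=3,i=12
  ..#..|.  b4=0 t=0,i=3
  ...##|.  b3=0 t=2,i=0
  ...#.|#  b2=1 t=0,i=2
  ....#|.  b1=0 t=0,i=7
  .....|.  b0=0 t=0,i=6
  bits 10111111000001101011110011100100 = 3204889828

3204889828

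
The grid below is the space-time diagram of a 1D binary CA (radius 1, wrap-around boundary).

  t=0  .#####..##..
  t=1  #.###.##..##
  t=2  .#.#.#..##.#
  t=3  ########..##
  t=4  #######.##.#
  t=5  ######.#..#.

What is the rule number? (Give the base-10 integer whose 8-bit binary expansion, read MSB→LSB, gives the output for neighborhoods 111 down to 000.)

  nb ###: next=#  (t=0,i=2, bit7=1)
  nb ##.: next=.  (t=0,i=5, bit6=0)
  nb #.#: next=#  (t=1,i=1, bit5=1)
  nb #..: next=#  (t=0,i=6, bit4=1)
  nb .##: next=.  (t=0,i=1, bit3=0)
  nb .#.: next=#  (t=2,i=1, bit2=1)
  nb ..#: next=#  (t=0,i=0, bit1=1)
  nb ...: next=#  (t=0,i=11, bit0=1)
  bits 10110111 = 183

183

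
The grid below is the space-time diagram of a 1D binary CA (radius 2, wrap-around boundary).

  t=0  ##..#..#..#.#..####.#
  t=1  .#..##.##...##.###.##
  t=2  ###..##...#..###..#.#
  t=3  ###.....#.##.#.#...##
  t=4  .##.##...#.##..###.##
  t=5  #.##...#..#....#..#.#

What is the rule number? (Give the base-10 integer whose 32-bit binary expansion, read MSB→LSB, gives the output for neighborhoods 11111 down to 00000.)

  [31] ##### => .  t=3,i=0
  [30] ####. => #  t=0,i=17
  [29] ###.# => .  t=0,i=18
  [28] ###.. => #  t=0,i=1
  [27] ##.## => #  t=0,i=19
  [26] ##.#. => #  t=1,i=0
  [25] ##..# => .  t=0,i=2
  [24] ##... => .  t=1,i=9
  [23] #.### => #  t=0,i=20
  [22] #.##. => .  t=1,i=7
  [21] #.#.# => .  t=3,i=13
  [20] #.#.. => #  t=0,i=12
  [19] #..## => .  t=0,i=14
  [18] #..#. => .  t=0,i=3
  [17] #...# => #  t=1,i=10
  [16] #.... => #  t=3,i=4
  [15] .#### => #  t=0,i=16
  [14] .###. => .  t=0,i=0
  [13] .##.# => #  t=1,i=5
  [12] .##.. => .  t=1,i=8
  [11] .#.## => #  t=2,i=19
  [10] .#.#. => .  t=0,i=11
  [9] .#..# => #  t=0,i=5
  [8] .#... => #  t=3,i=16
  [7] ..### => #  t=0,i=15
  [6] ..##. => .  t=1,i=4
  [5] ..#.# => .  t=0,i=10
  [4] ..#.. => #  t=0,i=4
  [3] ...## => .  t=1,i=11
  [2] ...#. => .  t=2,i=9
  [1] ....# => .  t=3,i=6
  [0] ..... => #  t=3,i=5
  bits 01011100100100111010101110010001 = 1553181585

1553181585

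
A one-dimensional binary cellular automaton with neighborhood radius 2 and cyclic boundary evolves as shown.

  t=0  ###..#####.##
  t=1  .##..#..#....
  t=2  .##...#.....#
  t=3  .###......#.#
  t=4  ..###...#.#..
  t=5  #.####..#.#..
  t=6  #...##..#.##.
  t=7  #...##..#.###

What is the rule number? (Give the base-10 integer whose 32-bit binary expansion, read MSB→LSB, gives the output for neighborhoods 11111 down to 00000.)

  ##### -> .   bit 31 = 0  t=0,i=0
  ####. -> #   bit 30 = 1  t=0,i=1
  ###.# -> .   bit 29 = 0  t=0,i=9
  ###.. -> #   bit 28 = 1  t=0,i=2
  ##.## -> .   bit 27 = 0  t=0,i=10
  ##.#. -> #   bit 26 = 1  t=6,i=12
  ##..# -> .   bit 25 = 0  t=0,i=3
  ##... -> #   bit 24 = 1  t=2,i=3
  #.### -> .   bit 23 = 0  t=0,i=11
  #.##. -> #   bit 22 = 1  t=2,i=1
  #.#.# -> .   bit 21 = 0  t=3,i=12
  #.#.. -> #   bit 20 = 1  t=4,i=10
  #..## -> .   bit 19 = 0  t=0,i=4
  #..#. -> .   bit 18 = 0  t=1,i=4
  #...# -> .   bit 17 = 0  t=2,i=4
  #.... -> .   bit 16 = 0  t=1,i=10
  .#### -> .   bit 15 = 0  t=0,i=6
  .###. -> #   bit 14 = 1  t=3,i=2
  .##.# -> #   bit 13 = 1  t=6,i=11
  .##.. -> #   bit 12 = 1  t=1,i=2
  .#.## -> .   bit 11 = 0  t=2,i=0
  .#.#. -> .   bit 10 = 0  t=3,i=11
  .#..# -> #   bit 9 = 1  t=1,i=6
  .#... -> .   bit 8 = 0  t=1,i=9
  ..### -> #   bit 7 = 1  t=0,i=5
  ..##. -> #   bit 6 = 1  t=1,i=1
  ..#.# -> #   bit 5 = 1  t=2,i=12
  ..#.. -> .   bit 4 = 0  t=1,i=5
  ...## -> .   bit 3 = 0  t=1,i=0
  ...#. -> .   bit 2 = 0  t=2,i=5
  ....# -> #   bit 1 = 1  t=1,i=12
  ..... -> .   bit 0 = 0  t=1,i=11
  bits 01010101010100000111001011100010 = 1431335650

1431335650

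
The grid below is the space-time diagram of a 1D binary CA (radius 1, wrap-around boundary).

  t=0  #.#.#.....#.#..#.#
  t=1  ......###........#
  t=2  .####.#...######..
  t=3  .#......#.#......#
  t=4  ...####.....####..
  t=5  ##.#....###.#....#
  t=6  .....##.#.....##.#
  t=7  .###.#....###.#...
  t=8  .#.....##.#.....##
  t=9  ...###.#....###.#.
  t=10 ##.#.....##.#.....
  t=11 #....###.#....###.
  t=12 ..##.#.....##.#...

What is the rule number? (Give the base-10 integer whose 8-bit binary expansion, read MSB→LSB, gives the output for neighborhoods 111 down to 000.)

9

  ###|.  b7=0 t=1,i=7
  ##.|.  b6=0 t=0,i=0
  #.#|.  b5=0 t=0,i=1
  #..|.  b4=0 t=0,i=5
  .##|#  b3=1 t=0,i=17
  .#.|.  b2=0 t=0,i=2
  ..#|.  b1=0 t=0,i=9
  ...|#  b0=1 t=0,i=6
  bits 00001001 = 9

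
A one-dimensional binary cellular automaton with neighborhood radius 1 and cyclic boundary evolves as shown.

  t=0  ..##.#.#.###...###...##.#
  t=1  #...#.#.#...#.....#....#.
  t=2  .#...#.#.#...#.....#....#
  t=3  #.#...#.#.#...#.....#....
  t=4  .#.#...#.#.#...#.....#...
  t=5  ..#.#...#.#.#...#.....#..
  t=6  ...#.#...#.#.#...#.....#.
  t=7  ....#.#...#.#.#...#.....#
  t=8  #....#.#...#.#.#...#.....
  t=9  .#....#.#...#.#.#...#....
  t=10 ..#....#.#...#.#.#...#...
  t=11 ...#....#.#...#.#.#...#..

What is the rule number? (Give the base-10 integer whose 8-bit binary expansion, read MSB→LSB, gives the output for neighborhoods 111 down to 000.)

  nb ###: next=.  (t=0,i=10, bit7=0)
  nb ##.: next=.  (t=0,i=3, bit6=0)
  nb #.#: next=#  (t=0,i=4, bit5=1)
  nb #..: next=#  (t=0,i=0, bit4=1)
  nb .##: next=.  (t=0,i=2, bit3=0)
  nb .#.: next=.  (t=0,i=5, bit2=0)
  nb ..#: next=.  (t=0,i=1, bit1=0)
  nb ...: next=.  (t=0,i=13, bit0=0)
  bits 00110000 = 48

48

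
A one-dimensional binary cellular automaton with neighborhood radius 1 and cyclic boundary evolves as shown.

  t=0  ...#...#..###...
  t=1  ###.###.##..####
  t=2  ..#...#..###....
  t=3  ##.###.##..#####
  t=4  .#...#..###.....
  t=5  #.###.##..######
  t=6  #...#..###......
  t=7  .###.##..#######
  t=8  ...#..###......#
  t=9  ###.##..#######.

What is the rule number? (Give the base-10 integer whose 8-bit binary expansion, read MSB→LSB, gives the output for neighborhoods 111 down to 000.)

83

  ###|.  b7=0 t=0,i=11
  ##.|#  b6=1 t=0,i=12
  #.#|.  b5=0 t=1,i=3
  #..|#  b4=1 t=0,i=4
  .##|.  b3=0 t=0,i=10
  .#.|.  b2=0 t=0,i=3
  ..#|#  b1=1 t=0,i=2
  ...|#  b0=1 t=0,i=0
  bits 01010011 = 83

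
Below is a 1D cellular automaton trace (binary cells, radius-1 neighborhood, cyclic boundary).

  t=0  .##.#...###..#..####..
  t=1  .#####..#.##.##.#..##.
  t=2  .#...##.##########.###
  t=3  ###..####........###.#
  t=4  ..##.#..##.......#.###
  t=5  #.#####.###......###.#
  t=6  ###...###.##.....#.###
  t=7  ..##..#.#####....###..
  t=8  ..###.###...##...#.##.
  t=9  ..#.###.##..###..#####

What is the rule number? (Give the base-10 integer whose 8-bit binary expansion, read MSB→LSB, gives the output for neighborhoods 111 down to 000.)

  ### -> .   bit 7 = 0  t=0,i=9
  ##. -> #   bit 6 = 1  t=0,i=2
  #.# -> #   bit 5 = 1  t=0,i=3
  #.. -> #   bit 4 = 1  t=0,i=5
  .## -> #   bit 3 = 1  t=0,i=1
  .#. -> #   bit 2 = 1  t=0,i=4
  ..# -> .   bit 1 = 0  t=0,i=0
  ... -> .   bit 0 = 0  t=0,i=6
  bits 01111100 = 124

124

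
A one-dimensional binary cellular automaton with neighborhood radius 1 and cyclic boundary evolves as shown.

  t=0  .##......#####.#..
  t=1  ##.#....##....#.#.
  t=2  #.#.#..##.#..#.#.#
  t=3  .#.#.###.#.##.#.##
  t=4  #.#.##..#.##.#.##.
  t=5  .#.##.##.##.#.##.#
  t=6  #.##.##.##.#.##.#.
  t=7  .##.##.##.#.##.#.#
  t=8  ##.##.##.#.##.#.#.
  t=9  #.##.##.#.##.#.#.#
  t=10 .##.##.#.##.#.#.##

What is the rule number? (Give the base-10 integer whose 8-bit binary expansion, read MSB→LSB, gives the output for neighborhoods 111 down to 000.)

  ###|.  b7=0 t=0,i=10
  ##.|.  b6=0 t=0,i=2
  #.#|#  b5=1 t=0,i=14
  #..|#  b4=1 t=0,i=3
  .##|#  b3=1 t=0,i=1
  .#.|.  b2=0 t=0,i=15
  ..#|#  b1=1 t=0,i=0
  ...|.  b0=0 t=0,i=4
  bits 00111010 = 58

58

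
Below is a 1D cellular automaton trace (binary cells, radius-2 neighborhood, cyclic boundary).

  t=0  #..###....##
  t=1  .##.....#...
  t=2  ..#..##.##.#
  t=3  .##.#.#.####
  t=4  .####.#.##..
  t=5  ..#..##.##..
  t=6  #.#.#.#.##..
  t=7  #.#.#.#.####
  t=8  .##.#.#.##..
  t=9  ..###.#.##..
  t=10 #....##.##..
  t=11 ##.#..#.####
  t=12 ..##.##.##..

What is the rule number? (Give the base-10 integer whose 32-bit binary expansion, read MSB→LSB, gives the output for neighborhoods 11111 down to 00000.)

117223731

  nb #####: next=.  (t=7,i=10, bit31=0)
  nb ####.: next=.  (t=3,i=10, bit30=0)
  nb ###.#: next=.  (t=3,i=11, bit29=0)
  nb ###..: next=.  (t=0,i=0, bit28=0)
  nb ##.##: next=.  (t=2,i=7, bit27=0)
  nb ##.#.: next=#  (t=2,i=10, bit26=1)
  nb ##..#: next=#  (t=0,i=1, bit25=1)
  nb ##...: next=.  (t=0,i=6, bit24=0)
  nb #.###: next=#  (t=3,i=8, bit23=1)
  nb #.##.: next=#  (t=2,i=8, bit22=1)
  nb #.#.#: next=#  (t=3,i=4, bit21=1)
  nb #.#..: next=#  (t=2,i=11, bit20=1)
  nb #..##: next=#  (t=0,i=2, bit19=1)
  nb #..#.: next=#  (t=2,i=1, bit18=1)
  nb #...#: next=.  (t=4,i=11, bit17=0)
  nb #....: next=.  (t=0,i=7, bit16=0)
  nb .####: next=#  (t=3,i=9, bit15=1)
  nb .###.: next=.  (t=0,i=4, bit14=0)
  nb .##.#: next=#  (t=2,i=6, bit13=1)
  nb .##..: next=#  (t=1,i=2, bit12=1)
  nb .#.##: next=.  (t=3,i=7, bit11=0)
  nb .#.#.: next=.  (t=3,i=5, bit10=0)
  nb .#..#: next=.  (t=2,i=0, bit9=0)
  nb .#...: next=#  (t=1,i=9, bit8=1)
  nb ..###: next=.  (t=0,i=3, bit7=0)
  nb ..##.: next=.  (t=1,i=1, bit6=0)
  nb ..#.#: next=#  (t=6,i=0, bit5=1)
  nb ..#..: next=#  (t=1,i=8, bit4=1)
  nb ...##: next=.  (t=0,i=9, bit3=0)
  nb ...#.: next=.  (t=1,i=7, bit2=0)
  nb ....#: next=#  (t=0,i=8, bit1=1)
  nb .....: next=#  (t=1,i=5, bit0=1)
  bits 00000110111111001011000100110011 = 117223731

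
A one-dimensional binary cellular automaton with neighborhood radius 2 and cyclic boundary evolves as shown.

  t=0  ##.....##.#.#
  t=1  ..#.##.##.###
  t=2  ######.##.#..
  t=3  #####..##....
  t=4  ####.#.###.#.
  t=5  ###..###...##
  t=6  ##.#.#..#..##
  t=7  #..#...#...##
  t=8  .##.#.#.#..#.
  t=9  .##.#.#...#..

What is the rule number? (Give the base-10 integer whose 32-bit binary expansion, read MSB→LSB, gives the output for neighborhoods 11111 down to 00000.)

  nb #####: next=#  (t=2,i=2, bit31=1)
  nb ####.: next=#  (t=2,i=4, bit30=1)
  nb ###.#: next=.  (t=2,i=5, bit29=0)
  nb ###..: next=.  (t=0,i=1, bit28=0)
  nb ##.##: next=.  (t=1,i=6, bit27=0)
  nb ##.#.: next=.  (t=0,i=9, bit26=0)
  nb ##..#: next=#  (t=1,i=0, bit25=1)
  nb ##...: next=#  (t=0,i=2, bit24=1)
  nb #.###: next=#  (t=0,i=12, bit23=1)
  nb #.##.: next=#  (t=1,i=4, bit22=1)
  nb #.#.#: next=#  (t=0,i=10, bit21=1)
  nb #.#..: next=.  (t=2,i=10, bit20=0)
  nb #..##: next=.  (t=2,i=12, bit19=0)
  nb #..#.: next=#  (t=1,i=1, bit18=1)
  nb #...#: next=.  (t=5,i=9, bit17=0)
  nb #....: next=.  (t=0,i=3, bit16=0)
  nb .####: next=#  (t=2,i=1, bit15=1)
  nb .###.: next=.  (t=0,i=0, bit14=0)
  nb .##.#: next=#  (t=0,i=8, bit13=1)
  nb .##..: next=#  (t=3,i=8, bit12=1)
  nb .#.##: next=#  (t=0,i=11, bit11=1)
  nb .#.#.: next=.  (t=6,i=4, bit10=0)
  nb .#..#: next=.  (t=2,i=11, bit9=0)
  nb .#...: next=#  (t=7,i=4, bit8=1)
  nb ..###: next=#  (t=2,i=0, bit7=1)
  nb ..##.: next=#  (t=0,i=7, bit6=1)
  nb ..#.#: next=#  (t=1,i=2, bit5=1)
  nb ..#..: next=.  (t=6,i=8, bit4=0)
  nb ...##: next=.  (t=0,i=6, bit3=0)
  nb ...#.: next=#  (t=7,i=6, bit2=1)
  nb ....#: next=#  (t=0,i=5, bit1=1)
  nb .....: next=#  (t=0,i=4, bit0=1)
  bits 11000011111001001011100111100111 = 3286546919

3286546919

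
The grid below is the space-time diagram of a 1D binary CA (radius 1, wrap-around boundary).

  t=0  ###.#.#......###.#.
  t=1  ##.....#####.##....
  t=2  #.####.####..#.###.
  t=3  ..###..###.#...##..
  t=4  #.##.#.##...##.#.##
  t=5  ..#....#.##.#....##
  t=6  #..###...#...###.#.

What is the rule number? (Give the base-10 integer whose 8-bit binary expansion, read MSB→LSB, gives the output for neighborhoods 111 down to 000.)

  ### -> #   bit 7 = 1  t=0,i=1
  ##. -> .   bit 6 = 0  t=0,i=2
  #.# -> .   bit 5 = 0  t=0,i=3
  #.. -> #   bit 4 = 1  t=0,i=7
  .## -> #   bit 3 = 1  t=0,i=0
  .#. -> .   bit 2 = 0  t=0,i=4
  ..# -> .   bit 1 = 0  t=0,i=12
  ... -> #   bit 0 = 1  t=0,i=8
  bits 10011001 = 153

153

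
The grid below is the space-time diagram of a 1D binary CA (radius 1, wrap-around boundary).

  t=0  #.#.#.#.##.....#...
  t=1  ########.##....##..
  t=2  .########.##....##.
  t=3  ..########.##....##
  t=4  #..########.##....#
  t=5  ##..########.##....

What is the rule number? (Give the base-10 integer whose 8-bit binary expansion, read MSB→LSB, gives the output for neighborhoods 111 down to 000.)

244

  ###|#  b7=1 t=1,i=1
  ##.|#  b6=1 t=0,i=9
  #.#|#  b5=1 t=0,i=1
  #..|#  b4=1 t=0,i=10
  .##|.  b3=0 t=0,i=8
  .#.|#  b2=1 t=0,i=0
  ..#|.  b1=0 t=0,i=14
  ...|.  b0=0 t=0,i=11
  bits 11110100 = 244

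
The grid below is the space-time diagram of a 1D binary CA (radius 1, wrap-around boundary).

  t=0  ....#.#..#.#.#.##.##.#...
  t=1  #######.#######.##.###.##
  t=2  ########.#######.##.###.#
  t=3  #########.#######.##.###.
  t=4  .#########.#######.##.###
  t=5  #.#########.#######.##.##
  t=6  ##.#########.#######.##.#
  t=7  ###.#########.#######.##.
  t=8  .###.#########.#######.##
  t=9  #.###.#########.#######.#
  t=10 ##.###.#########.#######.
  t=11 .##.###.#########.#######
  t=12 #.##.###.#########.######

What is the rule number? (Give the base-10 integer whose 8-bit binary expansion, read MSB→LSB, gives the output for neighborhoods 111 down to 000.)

231

  nb ###: next=#  (t=1,i=0, bit7=1)
  nb ##.: next=#  (t=0,i=16, bit6=1)
  nb #.#: next=#  (t=0,i=5, bit5=1)
  nb #..: next=.  (t=0,i=7, bit4=0)
  nb .##: next=.  (t=0,i=15, bit3=0)
  nb .#.: next=#  (t=0,i=4, bit2=1)
  nb ..#: next=#  (t=0,i=3, bit1=1)
  nb ...: next=#  (t=0,i=0, bit0=1)
  bits 11100111 = 231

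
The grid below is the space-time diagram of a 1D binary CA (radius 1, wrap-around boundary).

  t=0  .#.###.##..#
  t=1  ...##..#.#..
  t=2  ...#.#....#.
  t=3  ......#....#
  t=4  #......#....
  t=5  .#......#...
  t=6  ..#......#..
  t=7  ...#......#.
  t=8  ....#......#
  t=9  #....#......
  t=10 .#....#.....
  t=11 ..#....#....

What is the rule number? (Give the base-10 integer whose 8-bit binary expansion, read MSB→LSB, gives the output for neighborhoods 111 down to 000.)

152

  ###|#  b7=1 t=0,i=4
  ##.|.  b6=0 t=0,i=5
  #.#|.  b5=0 t=0,i=0
  #..|#  b4=1 t=0,i=9
  .##|#  b3=1 t=0,i=3
  .#.|.  b2=0 t=0,i=1
  ..#|.  b1=0 t=0,i=10
  ...|.  b0=0 t=1,i=0
  bits 10011000 = 152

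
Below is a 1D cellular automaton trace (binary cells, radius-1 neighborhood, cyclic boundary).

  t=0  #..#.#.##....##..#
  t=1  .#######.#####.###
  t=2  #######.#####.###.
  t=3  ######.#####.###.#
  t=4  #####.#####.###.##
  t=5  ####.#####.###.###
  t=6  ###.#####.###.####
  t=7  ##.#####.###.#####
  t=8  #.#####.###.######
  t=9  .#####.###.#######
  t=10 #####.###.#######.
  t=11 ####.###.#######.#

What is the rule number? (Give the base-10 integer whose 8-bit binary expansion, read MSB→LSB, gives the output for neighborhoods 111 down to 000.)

191

  nb ###: next=#  (t=1,i=2, bit7=1)
  nb ##.: next=.  (t=0,i=0, bit6=0)
  nb #.#: next=#  (t=0,i=4, bit5=1)
  nb #..: next=#  (t=0,i=1, bit4=1)
  nb .##: next=#  (t=0,i=7, bit3=1)
  nb .#.: next=#  (t=0,i=3, bit2=1)
  nb ..#: next=#  (t=0,i=2, bit1=1)
  nb ...: next=#  (t=0,i=10, bit0=1)
  bits 10111111 = 191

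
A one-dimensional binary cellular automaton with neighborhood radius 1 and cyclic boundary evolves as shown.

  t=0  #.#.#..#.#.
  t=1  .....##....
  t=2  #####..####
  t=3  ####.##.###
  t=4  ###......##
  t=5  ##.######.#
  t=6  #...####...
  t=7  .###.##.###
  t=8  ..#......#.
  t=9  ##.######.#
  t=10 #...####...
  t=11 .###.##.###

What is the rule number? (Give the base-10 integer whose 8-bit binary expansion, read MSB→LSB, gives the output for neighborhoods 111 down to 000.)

  ### -> #   bit 7 = 1  t=2,i=0
  ##. -> .   bit 6 = 0  t=1,i=6
  #.# -> .   bit 5 = 0  t=0,i=1
  #.. -> #   bit 4 = 1  t=0,i=5
  .## -> .   bit 3 = 0  t=1,i=5
  .#. -> .   bit 2 = 0  t=0,i=0
  ..# -> #   bit 1 = 1  t=0,i=6
  ... -> #   bit 0 = 1  t=1,i=0
  bits 10010011 = 147

147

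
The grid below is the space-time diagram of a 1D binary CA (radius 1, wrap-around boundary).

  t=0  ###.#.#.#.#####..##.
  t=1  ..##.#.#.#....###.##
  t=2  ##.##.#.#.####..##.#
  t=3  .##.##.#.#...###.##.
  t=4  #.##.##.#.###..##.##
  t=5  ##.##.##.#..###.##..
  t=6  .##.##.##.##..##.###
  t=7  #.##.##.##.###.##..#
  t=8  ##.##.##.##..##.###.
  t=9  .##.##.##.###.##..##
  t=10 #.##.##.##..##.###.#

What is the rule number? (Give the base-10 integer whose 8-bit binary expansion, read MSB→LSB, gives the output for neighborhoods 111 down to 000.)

115

  nb ###: next=.  (t=0,i=1, bit7=0)
  nb ##.: next=#  (t=0,i=2, bit6=1)
  nb #.#: next=#  (t=0,i=3, bit5=1)
  nb #..: next=#  (t=0,i=15, bit4=1)
  nb .##: next=.  (t=0,i=0, bit3=0)
  nb .#.: next=.  (t=0,i=4, bit2=0)
  nb ..#: next=#  (t=0,i=16, bit1=1)
  nb ...: next=#  (t=1,i=11, bit0=1)
  bits 01110011 = 115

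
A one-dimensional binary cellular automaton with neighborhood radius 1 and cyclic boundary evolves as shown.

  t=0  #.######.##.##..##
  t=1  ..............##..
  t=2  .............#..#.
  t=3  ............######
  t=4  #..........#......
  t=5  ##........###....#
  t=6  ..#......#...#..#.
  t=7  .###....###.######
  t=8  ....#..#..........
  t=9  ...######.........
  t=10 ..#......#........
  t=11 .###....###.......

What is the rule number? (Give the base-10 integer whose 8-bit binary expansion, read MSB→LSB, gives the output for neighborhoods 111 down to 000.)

  ### -> .   bit 7 = 0  t=0,i=3
  ##. -> .   bit 6 = 0  t=0,i=0
  #.# -> .   bit 5 = 0  t=0,i=1
  #.. -> #   bit 4 = 1  t=0,i=14
  .## -> .   bit 3 = 0  t=0,i=2
  .#. -> #   bit 2 = 1  t=2,i=13
  ..# -> #   bit 1 = 1  t=0,i=15
  ... -> .   bit 0 = 0  t=1,i=0
  bits 00010110 = 22

22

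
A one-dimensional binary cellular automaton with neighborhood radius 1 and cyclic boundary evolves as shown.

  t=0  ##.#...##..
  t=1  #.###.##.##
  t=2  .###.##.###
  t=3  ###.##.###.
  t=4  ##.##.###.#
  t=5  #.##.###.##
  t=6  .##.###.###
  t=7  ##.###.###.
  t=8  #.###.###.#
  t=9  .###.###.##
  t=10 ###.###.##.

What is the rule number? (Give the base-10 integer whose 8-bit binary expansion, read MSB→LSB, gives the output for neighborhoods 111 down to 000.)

190

  nb ###: next=#  (t=1,i=3, bit7=1)
  nb ##.: next=.  (t=0,i=1, bit6=0)
  nb #.#: next=#  (t=0,i=2, bit5=1)
  nb #..: next=#  (t=0,i=4, bit4=1)
  nb .##: next=#  (t=0,i=0, bit3=1)
  nb .#.: next=#  (t=0,i=3, bit2=1)
  nb ..#: next=#  (t=0,i=6, bit1=1)
  nb ...: next=.  (t=0,i=5, bit0=0)
  bits 10111110 = 190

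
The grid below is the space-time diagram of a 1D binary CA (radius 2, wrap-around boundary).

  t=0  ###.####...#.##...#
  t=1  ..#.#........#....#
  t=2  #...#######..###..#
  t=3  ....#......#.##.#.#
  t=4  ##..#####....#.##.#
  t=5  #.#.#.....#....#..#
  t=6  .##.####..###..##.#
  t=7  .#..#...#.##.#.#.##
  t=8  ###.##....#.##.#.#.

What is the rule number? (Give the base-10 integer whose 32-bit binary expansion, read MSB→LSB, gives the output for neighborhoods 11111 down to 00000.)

653345745

  #####|.  b31=0 t=2,i=6
  ####.|.  b30=0 t=0,i=1
  ###.#|#  b29=1 t=0,i=2
  ###..|.  b28=0 t=0,i=7
  ##.##|.  b27=0 t=0,i=3
  ##.#.|#  b26=1 t=3,i=15
  ##..#|#  b25=1 t=2,i=11
  ##...|.  b24=0 t=0,i=8
  #.###|#  b23=1 t=0,i=4
  #.##.|#  b22=1 t=0,i=13
  #.#.#|#  b21=1 t=3,i=16
  #.#..|#  b20=1 t=1,i=4
  #..##|.  b19=0 t=2,i=12
  #..#.|.  b18=0 t=1,i=1
  #...#|.  b17=0 t=0,i=9
  #....|#  b16=1 t=1,i=6
  .####|.  b15=0 t=0,i=0
  .###.|#  b14=1 t=2,i=14
  .##.#|.  b13=0 t=3,i=14
  .##..|.  b12=0 t=0,i=14
  .#.##|.  b11=0 t=0,i=12
  .#.#.|.  b10=0 t=1,i=3
  .#..#|#  b9=1 t=1,i=0
  .#...|#  b8=1 t=1,i=5
  ..###|#  b7=1 t=0,i=18
  ..##.|#  b6=1 t=2,i=18
  ..#.#|.  b5=0 t=0,i=11
  ..#..|#  b4=1 t=1,i=13
  ...##|.  b3=0 t=0,i=17
  ...#.|.  b2=0 t=0,i=10
  ....#|.  b1=0 t=1,i=11
  .....|#  b0=1 t=1,i=7
  bits 00100110111100010100001111010001 = 653345745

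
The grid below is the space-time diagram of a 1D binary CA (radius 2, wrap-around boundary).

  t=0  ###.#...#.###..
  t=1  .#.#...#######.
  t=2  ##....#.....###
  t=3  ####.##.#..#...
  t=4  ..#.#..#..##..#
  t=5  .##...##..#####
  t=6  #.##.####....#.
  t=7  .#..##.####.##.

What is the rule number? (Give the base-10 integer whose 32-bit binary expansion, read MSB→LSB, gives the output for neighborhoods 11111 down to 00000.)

1602574460

  ##### -> .   bit 31 = 0  t=1,i=9
  ####. -> #   bit 30 = 1  t=1,i=12
  ###.# -> .   bit 29 = 0  t=0,i=2
  ###.. -> #   bit 28 = 1  t=0,i=12
  ##.## -> #   bit 27 = 1  t=3,i=4
  ##.#. -> #   bit 26 = 1  t=0,i=3
  ##..# -> #   bit 25 = 1  t=0,i=13
  ##... -> #   bit 24 = 1  t=2,i=2
  #.### -> #   bit 23 = 1  t=0,i=10
  #.##. -> .   bit 22 = 0  t=3,i=5
  #.#.# -> .   bit 21 = 0  t=6,i=0
  #.#.. -> .   bit 20 = 0  t=0,i=4
  #..## -> .   bit 19 = 0  t=0,i=14
  #..#. -> #   bit 18 = 1  t=1,i=0
  #...# -> .   bit 17 = 0  t=0,i=6
  #.... -> #   bit 16 = 1  t=2,i=3
  .#### -> .   bit 15 = 0  t=1,i=8
  .###. -> #   bit 14 = 1  t=0,i=1
  .##.# -> .   bit 13 = 0  t=3,i=6
  .##.. -> #   bit 12 = 1  t=4,i=11
  .#.## -> #   bit 11 = 1  t=0,i=9
  .#.#. -> .   bit 10 = 0  t=1,i=2
  .#..# -> .   bit 9 = 0  t=3,i=9
  .#... -> .   bit 8 = 0  t=0,i=5
  ..### -> .   bit 7 = 0  t=0,i=0
  ..##. -> #   bit 6 = 1  t=4,i=10
  ..#.# -> #   bit 5 = 1  t=0,i=8
  ..#.. -> #   bit 4 = 1  t=2,i=6
  ...## -> #   bit 3 = 1  t=1,i=6
  ...#. -> #   bit 2 = 1  t=0,i=7
  ....# -> .   bit 1 = 0  t=2,i=4
  ..... -> .   bit 0 = 0  t=2,i=9
  bits 01011111100001010101100001111100 = 1602574460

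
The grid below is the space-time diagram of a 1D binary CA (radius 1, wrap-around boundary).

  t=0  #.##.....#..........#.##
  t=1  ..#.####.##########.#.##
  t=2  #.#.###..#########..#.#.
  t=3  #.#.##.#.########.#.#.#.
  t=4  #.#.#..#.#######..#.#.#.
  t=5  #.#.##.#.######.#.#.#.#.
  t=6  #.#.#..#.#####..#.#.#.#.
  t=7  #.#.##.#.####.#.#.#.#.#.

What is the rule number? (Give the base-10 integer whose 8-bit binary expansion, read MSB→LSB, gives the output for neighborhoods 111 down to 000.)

  ### -> #   bit 7 = 1  t=0,i=23
  ##. -> .   bit 6 = 0  t=0,i=0
  #.# -> .   bit 5 = 0  t=0,i=1
  #.. -> #   bit 4 = 1  t=0,i=4
  .## -> #   bit 3 = 1  t=0,i=2
  .#. -> #   bit 2 = 1  t=0,i=9
  ..# -> .   bit 1 = 0  t=0,i=8
  ... -> #   bit 0 = 1  t=0,i=5
  bits 10011101 = 157

157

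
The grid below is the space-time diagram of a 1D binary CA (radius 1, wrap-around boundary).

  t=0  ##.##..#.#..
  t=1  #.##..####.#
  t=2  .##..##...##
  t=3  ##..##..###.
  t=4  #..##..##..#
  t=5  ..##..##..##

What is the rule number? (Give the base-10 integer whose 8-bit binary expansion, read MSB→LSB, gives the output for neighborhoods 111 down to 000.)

  [7] ### => .  t=1,i=7
  [6] ##. => .  t=0,i=1
  [5] #.# => #  t=0,i=2
  [4] #.. => .  t=0,i=5
  [3] .## => #  t=0,i=0
  [2] .#. => #  t=0,i=7
  [1] ..# => #  t=0,i=6
  [0] ... => #  t=2,i=8
  bits 00101111 = 47

47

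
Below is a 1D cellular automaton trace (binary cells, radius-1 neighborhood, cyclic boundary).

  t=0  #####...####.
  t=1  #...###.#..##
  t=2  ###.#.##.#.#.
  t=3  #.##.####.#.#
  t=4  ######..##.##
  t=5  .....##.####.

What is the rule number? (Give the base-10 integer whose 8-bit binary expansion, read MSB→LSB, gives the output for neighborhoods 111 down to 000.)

121

  ###|.  b7=0 t=0,i=1
  ##.|#  b6=1 t=0,i=4
  #.#|#  b5=1 t=0,i=12
  #..|#  b4=1 t=0,i=5
  .##|#  b3=1 t=0,i=0
  .#.|.  b2=0 t=1,i=8
  ..#|.  b1=0 t=0,i=7
  ...|#  b0=1 t=0,i=6
  bits 01111001 = 121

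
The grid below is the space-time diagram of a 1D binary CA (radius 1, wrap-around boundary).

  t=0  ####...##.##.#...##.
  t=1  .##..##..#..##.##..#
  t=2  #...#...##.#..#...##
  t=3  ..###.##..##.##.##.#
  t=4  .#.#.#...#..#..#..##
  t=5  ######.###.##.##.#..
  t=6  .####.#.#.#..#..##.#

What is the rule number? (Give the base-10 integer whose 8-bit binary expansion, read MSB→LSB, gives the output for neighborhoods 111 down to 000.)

  ###|#  b7=1 t=0,i=1
  ##.|.  b6=0 t=0,i=3
  #.#|#  b5=1 t=0,i=9
  #..|.  b4=0 t=0,i=4
  .##|.  b3=0 t=0,i=0
  .#.|#  b2=1 t=0,i=13
  ..#|#  b1=1 t=0,i=6
  ...|#  b0=1 t=0,i=5
  bits 10100111 = 167

167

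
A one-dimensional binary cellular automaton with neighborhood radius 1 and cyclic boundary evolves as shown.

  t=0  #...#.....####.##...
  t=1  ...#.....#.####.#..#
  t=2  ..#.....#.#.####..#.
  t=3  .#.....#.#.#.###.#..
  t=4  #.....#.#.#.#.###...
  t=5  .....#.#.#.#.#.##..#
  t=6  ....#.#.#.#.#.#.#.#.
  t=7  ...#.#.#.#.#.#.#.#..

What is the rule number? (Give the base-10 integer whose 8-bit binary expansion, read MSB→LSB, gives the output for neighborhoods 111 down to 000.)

226

  nb ###: next=#  (t=0,i=11, bit7=1)
  nb ##.: next=#  (t=0,i=13, bit6=1)
  nb #.#: next=#  (t=0,i=14, bit5=1)
  nb #..: next=.  (t=0,i=1, bit4=0)
  nb .##: next=.  (t=0,i=10, bit3=0)
  nb .#.: next=.  (t=0,i=0, bit2=0)
  nb ..#: next=#  (t=0,i=3, bit1=1)
  nb ...: next=.  (t=0,i=2, bit0=0)
  bits 11100010 = 226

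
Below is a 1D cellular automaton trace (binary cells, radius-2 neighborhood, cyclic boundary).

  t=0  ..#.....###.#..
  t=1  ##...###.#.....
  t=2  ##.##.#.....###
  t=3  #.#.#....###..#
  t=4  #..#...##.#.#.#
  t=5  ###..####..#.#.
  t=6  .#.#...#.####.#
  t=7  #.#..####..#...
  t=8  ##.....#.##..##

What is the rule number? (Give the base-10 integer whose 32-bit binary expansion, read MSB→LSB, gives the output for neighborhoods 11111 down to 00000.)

  ##### -> #   bit 31 = 1  t=2,i=14
  ####. -> #   bit 30 = 1  t=2,i=0
  ###.# -> .   bit 29 = 0  t=0,i=10
  ###.. -> .   bit 28 = 0  t=3,i=11
  ##.## -> #   bit 27 = 1  t=2,i=2
  ##.#. -> .   bit 26 = 0  t=0,i=11
  ##..# -> #   bit 25 = 1  t=3,i=12
  ##... -> .   bit 24 = 0  t=1,i=2
  #.### -> .   bit 23 = 0  t=5,i=0
  #.##. -> .   bit 22 = 0  t=2,i=3
  #.#.# -> .   bit 21 = 0  t=3,i=2
  #.#.. -> .   bit 20 = 0  t=0,i=12
  #..## -> .   bit 19 = 0  t=3,i=13
  #..#. -> #   bit 18 = 1  t=4,i=2
  #...# -> #   bit 17 = 1  t=1,i=3
  #.... -> .   bit 16 = 0  t=0,i=4
  .#### -> .   bit 15 = 0  t=2,i=13
  .###. -> #   bit 14 = 1  t=0,i=9
  .##.# -> #   bit 13 = 1  t=2,i=4
  .##.. -> #   bit 12 = 1  t=1,i=1
  .#.## -> #   bit 11 = 1  t=4,i=13
  .#.#. -> #   bit 10 = 1  t=3,i=3
  .#..# -> .   bit 9 = 0  t=7,i=3
  .#... -> .   bit 8 = 0  t=0,i=3
  ..### -> .   bit 7 = 0  t=0,i=8
  ..##. -> #   bit 6 = 1  t=1,i=0
  ..#.# -> #   bit 5 = 1  t=5,i=11
  ..#.. -> .   bit 4 = 0  t=0,i=2
  ...## -> #   bit 3 = 1  t=0,i=7
  ...#. -> #   bit 2 = 1  t=0,i=1
  ....# -> #   bit 1 = 1  t=0,i=0
  ..... -> #   bit 0 = 1  t=0,i=5
  bits 11001010000001100111110001101111 = 3389422703

3389422703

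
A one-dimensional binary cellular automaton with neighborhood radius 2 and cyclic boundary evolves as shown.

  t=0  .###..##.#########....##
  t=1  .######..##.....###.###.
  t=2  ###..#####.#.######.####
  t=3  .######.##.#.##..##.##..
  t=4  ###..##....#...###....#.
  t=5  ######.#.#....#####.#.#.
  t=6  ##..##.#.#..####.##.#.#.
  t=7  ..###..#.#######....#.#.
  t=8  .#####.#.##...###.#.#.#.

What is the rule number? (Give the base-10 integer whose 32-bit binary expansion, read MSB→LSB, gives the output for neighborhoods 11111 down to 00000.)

  ##### -> .   bit 31 = 0  t=0,i=11
  ####. -> #   bit 30 = 1  t=0,i=16
  ###.# -> #   bit 29 = 1  t=1,i=18
  ###.. -> #   bit 28 = 1  t=0,i=3
  ##.## -> .   bit 27 = 0  t=0,i=0
  ##.#. -> .   bit 26 = 0  t=2,i=10
  ##..# -> #   bit 25 = 1  t=0,i=4
  ##... -> #   bit 24 = 1  t=0,i=18
  #.### -> #   bit 23 = 1  t=0,i=1
  #.##. -> .   bit 22 = 0  t=3,i=8
  #.#.# -> #   bit 21 = 1  t=2,i=11
  #.#.. -> #   bit 20 = 1  t=5,i=9
  #..## -> #   bit 19 = 1  t=0,i=5
  #..#. -> .   bit 18 = 0  t=7,i=6
  #...# -> .   bit 17 = 0  t=3,i=23
  #.... -> .   bit 16 = 0  t=0,i=19
  .#### -> #   bit 15 = 1  t=0,i=10
  .###. -> #   bit 14 = 1  t=0,i=2
  .##.# -> .   bit 13 = 0  t=0,i=7
  .##.. -> .   bit 12 = 0  t=1,i=10
  .#.## -> .   bit 11 = 0  t=2,i=12
  .#.#. -> .   bit 10 = 0  t=5,i=8
  .#..# -> #   bit 9 = 1  t=6,i=10
  .#... -> .   bit 8 = 0  t=4,i=12
  ..### -> #   bit 7 = 1  t=1,i=1
  ..##. -> #   bit 6 = 1  t=0,i=6
  ..#.# -> #   bit 5 = 1  t=4,i=22
  ..#.. -> .   bit 4 = 0  t=4,i=11
  ...## -> #   bit 3 = 1  t=0,i=21
  ...#. -> .   bit 2 = 0  t=4,i=10
  ....# -> #   bit 1 = 1  t=0,i=20
  ..... -> #   bit 0 = 1  t=1,i=13
  bits 01110011101110001100001011101011 = 1941488363

1941488363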